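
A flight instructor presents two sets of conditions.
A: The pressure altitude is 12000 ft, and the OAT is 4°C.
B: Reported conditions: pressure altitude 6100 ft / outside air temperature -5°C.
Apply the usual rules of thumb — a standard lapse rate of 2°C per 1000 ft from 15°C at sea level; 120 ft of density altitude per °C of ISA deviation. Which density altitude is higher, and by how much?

A: ISA temp = -9°C, deviation +13°C, DA = 12000 + 120 × 13 = 13560 ft.
B: ISA temp = 2.8°C, deviation -7.8°C, DA = 6100 + 120 × (-7.8) = 5164 ft.
A is higher by 13560 − 5164 = 8396 ft.

A by 8396 ft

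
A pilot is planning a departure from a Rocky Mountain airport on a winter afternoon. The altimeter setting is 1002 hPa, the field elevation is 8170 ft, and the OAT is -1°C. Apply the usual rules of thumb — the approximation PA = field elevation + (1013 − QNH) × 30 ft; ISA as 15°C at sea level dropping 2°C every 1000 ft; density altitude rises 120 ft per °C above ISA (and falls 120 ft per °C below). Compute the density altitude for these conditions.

Pressure altitude = 8170 + (1013 − 1002) × 30 = 8170 + (+330) = 8500 ft.
ISA temperature at 8500 ft = 15 − 2 × (8500/1000) = -2°C.
ISA deviation = -1 − (-2) = +1°C.
Density altitude = 8500 + 120 × (1) = 8620 ft.

8620 ft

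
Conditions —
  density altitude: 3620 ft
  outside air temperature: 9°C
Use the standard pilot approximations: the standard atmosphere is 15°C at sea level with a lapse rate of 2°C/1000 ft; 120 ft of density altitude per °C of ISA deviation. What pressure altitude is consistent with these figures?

DA = PA + 120 × (OAT − (15 − 2·PA/1000)) = PA + 120·OAT − 1800 + 0.24·PA = 1.24·PA + 120·OAT − 1800.
So 1.24·PA = 3620 − 120 × 9 + 1800 = 4340.
PA = 4340 / 1.24 = 3500 ft.

3500 ft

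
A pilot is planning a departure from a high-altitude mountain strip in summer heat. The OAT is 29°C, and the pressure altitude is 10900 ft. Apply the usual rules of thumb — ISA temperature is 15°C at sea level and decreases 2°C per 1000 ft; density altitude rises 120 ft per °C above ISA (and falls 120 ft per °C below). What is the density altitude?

ISA temperature at 10900 ft = 15 − 2 × (10900/1000) = -6.8°C.
ISA deviation = 29 − (-6.8) = +35.8°C.
Density altitude = 10900 + 120 × (35.8) = 10900 + (+4296) = 15196 ft.

15196 ft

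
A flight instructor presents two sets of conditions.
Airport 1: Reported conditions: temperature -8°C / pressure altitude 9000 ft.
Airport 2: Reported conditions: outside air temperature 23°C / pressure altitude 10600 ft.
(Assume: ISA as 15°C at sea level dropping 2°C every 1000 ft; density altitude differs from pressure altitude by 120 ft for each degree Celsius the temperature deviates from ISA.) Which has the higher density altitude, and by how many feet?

Airport 1: ISA temp = -3°C, deviation -5°C, DA = 9000 + 120 × (-5) = 8400 ft.
Airport 2: ISA temp = -6.2°C, deviation +29.2°C, DA = 10600 + 120 × 29.2 = 14104 ft.
Airport 2 is higher by 14104 − 8400 = 5704 ft.

Airport 2 by 5704 ft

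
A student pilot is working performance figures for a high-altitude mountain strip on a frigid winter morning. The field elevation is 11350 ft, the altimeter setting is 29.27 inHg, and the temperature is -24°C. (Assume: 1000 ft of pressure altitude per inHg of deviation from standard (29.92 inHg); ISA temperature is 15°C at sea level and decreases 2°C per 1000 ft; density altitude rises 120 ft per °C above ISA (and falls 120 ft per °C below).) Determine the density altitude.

10200 ft

Pressure altitude = 11350 + (29.92 − 29.27) × 1000 = 11350 + (+650) = 12000 ft.
ISA temperature at 12000 ft = 15 − 2 × (12000/1000) = -9°C.
ISA deviation = -24 − (-9) = -15°C.
Density altitude = 12000 + 120 × (-15) = 10200 ft.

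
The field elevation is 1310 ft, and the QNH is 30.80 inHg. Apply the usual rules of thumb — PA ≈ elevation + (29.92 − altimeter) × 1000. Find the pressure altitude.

430 ft

Pressure correction = (29.92 − 30.80) × 1000 = -880 ft.
Pressure altitude = 1310 + (-880) = 430 ft.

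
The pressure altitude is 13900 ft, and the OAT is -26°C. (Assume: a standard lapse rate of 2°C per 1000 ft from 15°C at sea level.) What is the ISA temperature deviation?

ISA temperature at 13900 ft = 15 − 2 × (13900/1000) = -12.8°C.
Deviation = OAT − ISA = -26 − (-12.8) = -13.2°C.

ISA-13.2°C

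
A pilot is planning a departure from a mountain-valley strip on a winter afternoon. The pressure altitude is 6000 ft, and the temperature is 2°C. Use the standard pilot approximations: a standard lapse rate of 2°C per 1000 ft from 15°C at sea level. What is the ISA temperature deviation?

ISA temperature at 6000 ft = 15 − 2 × (6000/1000) = 3°C.
Deviation = OAT − ISA = 2 − 3 = -1°C.

ISA-1°C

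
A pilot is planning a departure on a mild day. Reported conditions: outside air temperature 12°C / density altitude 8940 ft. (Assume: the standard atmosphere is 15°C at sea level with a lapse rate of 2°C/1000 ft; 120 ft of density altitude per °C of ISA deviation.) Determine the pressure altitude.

7500 ft

DA = PA + 120 × (OAT − (15 − 2·PA/1000)) = PA + 120·OAT − 1800 + 0.24·PA = 1.24·PA + 120·OAT − 1800.
So 1.24·PA = 8940 − 120 × 12 + 1800 = 9300.
PA = 9300 / 1.24 = 7500 ft.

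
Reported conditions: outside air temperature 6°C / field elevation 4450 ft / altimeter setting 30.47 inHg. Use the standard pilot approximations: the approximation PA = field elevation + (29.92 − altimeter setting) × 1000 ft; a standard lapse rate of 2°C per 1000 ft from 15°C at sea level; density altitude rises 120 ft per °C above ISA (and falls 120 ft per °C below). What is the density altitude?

3756 ft

Pressure altitude = 4450 + (29.92 − 30.47) × 1000 = 4450 + (-550) = 3900 ft.
ISA temperature at 3900 ft = 15 − 2 × (3900/1000) = 7.2°C.
ISA deviation = 6 − 7.2 = -1.2°C.
Density altitude = 3900 + 120 × (-1.2) = 3756 ft.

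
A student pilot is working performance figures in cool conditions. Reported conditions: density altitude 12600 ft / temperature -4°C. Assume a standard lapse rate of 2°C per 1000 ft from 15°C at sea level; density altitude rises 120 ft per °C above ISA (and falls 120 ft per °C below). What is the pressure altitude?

DA = PA + 120 × (OAT − (15 − 2·PA/1000)) = PA + 120·OAT − 1800 + 0.24·PA = 1.24·PA + 120·OAT − 1800.
So 1.24·PA = 12600 − 120 × (-4) + 1800 = 14880.
PA = 14880 / 1.24 = 12000 ft.

12000 ft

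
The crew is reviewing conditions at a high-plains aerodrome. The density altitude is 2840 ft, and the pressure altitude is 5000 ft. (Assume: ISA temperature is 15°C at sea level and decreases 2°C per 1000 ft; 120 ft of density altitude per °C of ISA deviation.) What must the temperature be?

Density altitude − pressure altitude = 2840 − 5000 = -2160 ft.
At 120 ft/°C that is an ISA deviation of -2160/120 = -18°C.
ISA temperature at 5000 ft = 15 − 2 × (5000/1000) = 5°C.
OAT = ISA + deviation = 5 + (-18) = -13°C.

-13°C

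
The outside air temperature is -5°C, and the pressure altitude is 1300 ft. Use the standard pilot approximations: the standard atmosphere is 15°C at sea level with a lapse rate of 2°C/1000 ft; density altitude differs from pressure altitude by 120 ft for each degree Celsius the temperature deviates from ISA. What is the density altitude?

ISA temperature at 1300 ft = 15 − 2 × (1300/1000) = 12.4°C.
ISA deviation = -5 − 12.4 = -17.4°C.
Density altitude = 1300 + 120 × (-17.4) = 1300 + (-2088) = -788 ft.

-788 ft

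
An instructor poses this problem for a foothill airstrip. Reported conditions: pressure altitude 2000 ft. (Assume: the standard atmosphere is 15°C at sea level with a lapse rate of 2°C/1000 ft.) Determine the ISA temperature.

ISA temperature = 15 − 2 × (2000/1000) = 15 − 4 = 11°C.

11°C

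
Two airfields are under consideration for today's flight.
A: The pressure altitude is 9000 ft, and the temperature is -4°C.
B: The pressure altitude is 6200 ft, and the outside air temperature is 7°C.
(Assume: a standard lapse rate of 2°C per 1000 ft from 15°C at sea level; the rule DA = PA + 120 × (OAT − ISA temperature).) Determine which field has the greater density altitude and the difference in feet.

A by 2152 ft

A: ISA temp = -3°C, deviation -1°C, DA = 9000 + 120 × (-1) = 8880 ft.
B: ISA temp = 2.6°C, deviation +4.4°C, DA = 6200 + 120 × 4.4 = 6728 ft.
A is higher by 8880 − 6728 = 2152 ft.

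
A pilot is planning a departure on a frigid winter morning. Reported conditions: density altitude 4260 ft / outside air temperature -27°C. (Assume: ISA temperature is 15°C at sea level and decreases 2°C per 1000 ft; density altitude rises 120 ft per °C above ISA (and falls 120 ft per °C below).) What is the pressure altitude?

7500 ft

DA = PA + 120 × (OAT − (15 − 2·PA/1000)) = PA + 120·OAT − 1800 + 0.24·PA = 1.24·PA + 120·OAT − 1800.
So 1.24·PA = 4260 − 120 × (-27) + 1800 = 9300.
PA = 9300 / 1.24 = 7500 ft.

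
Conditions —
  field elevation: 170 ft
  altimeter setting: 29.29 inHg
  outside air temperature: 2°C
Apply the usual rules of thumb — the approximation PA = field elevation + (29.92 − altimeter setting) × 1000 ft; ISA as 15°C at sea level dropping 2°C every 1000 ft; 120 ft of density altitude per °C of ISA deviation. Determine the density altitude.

Pressure altitude = 170 + (29.92 − 29.29) × 1000 = 170 + (+630) = 800 ft.
ISA temperature at 800 ft = 15 − 2 × (800/1000) = 13.4°C.
ISA deviation = 2 − 13.4 = -11.4°C.
Density altitude = 800 + 120 × (-11.4) = -568 ft.

-568 ft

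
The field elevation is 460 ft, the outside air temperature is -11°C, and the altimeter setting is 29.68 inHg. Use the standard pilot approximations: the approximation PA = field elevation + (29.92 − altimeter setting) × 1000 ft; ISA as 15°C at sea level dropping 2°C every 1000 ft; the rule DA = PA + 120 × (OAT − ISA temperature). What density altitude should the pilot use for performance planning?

-2252 ft

Pressure altitude = 460 + (29.92 − 29.68) × 1000 = 460 + (+240) = 700 ft.
ISA temperature at 700 ft = 15 − 2 × (700/1000) = 13.6°C.
ISA deviation = -11 − 13.6 = -24.6°C.
Density altitude = 700 + 120 × (-24.6) = -2252 ft.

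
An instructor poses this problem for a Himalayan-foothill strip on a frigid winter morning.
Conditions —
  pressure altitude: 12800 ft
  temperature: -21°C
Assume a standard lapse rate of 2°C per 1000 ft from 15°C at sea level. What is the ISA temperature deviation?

ISA-10.4°C

ISA temperature at 12800 ft = 15 − 2 × (12800/1000) = -10.6°C.
Deviation = OAT − ISA = -21 − (-10.6) = -10.4°C.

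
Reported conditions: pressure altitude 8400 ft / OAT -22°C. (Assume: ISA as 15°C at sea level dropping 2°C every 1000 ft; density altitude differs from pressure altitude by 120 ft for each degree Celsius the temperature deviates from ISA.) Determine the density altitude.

ISA temperature at 8400 ft = 15 − 2 × (8400/1000) = -1.8°C.
ISA deviation = -22 − (-1.8) = -20.2°C.
Density altitude = 8400 + 120 × (-20.2) = 8400 + (-2424) = 5976 ft.

5976 ft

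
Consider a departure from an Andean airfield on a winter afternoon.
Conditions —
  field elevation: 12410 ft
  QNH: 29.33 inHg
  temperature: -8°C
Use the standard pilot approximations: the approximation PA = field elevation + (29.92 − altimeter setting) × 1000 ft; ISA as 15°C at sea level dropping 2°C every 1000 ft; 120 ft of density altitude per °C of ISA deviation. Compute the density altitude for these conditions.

Pressure altitude = 12410 + (29.92 − 29.33) × 1000 = 12410 + (+590) = 13000 ft.
ISA temperature at 13000 ft = 15 − 2 × (13000/1000) = -11°C.
ISA deviation = -8 − (-11) = +3°C.
Density altitude = 13000 + 120 × (3) = 13360 ft.

13360 ft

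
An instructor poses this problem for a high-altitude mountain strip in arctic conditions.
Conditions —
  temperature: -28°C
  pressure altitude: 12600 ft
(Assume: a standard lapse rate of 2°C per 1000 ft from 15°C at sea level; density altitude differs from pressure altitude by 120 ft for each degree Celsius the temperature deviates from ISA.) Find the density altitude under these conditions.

10464 ft

ISA temperature at 12600 ft = 15 − 2 × (12600/1000) = -10.2°C.
ISA deviation = -28 − (-10.2) = -17.8°C.
Density altitude = 12600 + 120 × (-17.8) = 12600 + (-2136) = 10464 ft.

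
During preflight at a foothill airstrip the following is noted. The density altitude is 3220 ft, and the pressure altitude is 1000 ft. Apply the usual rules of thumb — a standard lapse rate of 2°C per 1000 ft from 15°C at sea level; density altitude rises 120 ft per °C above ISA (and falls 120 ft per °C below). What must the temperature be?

31.5°C

Density altitude − pressure altitude = 3220 − 1000 = +2220 ft.
At 120 ft/°C that is an ISA deviation of 2220/120 = +18.5°C.
ISA temperature at 1000 ft = 15 − 2 × (1000/1000) = 13°C.
OAT = ISA + deviation = 13 + (+18.5) = 31.5°C.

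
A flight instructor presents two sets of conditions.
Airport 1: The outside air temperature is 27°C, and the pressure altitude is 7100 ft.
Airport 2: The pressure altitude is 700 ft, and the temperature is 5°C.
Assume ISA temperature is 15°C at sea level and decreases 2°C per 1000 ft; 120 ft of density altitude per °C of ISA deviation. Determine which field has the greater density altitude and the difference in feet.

Airport 1 by 10576 ft

Airport 1: ISA temp = 0.8°C, deviation +26.2°C, DA = 7100 + 120 × 26.2 = 10244 ft.
Airport 2: ISA temp = 13.6°C, deviation -8.6°C, DA = 700 + 120 × (-8.6) = -332 ft.
Airport 1 is higher by 10244 − (-332) = 10576 ft.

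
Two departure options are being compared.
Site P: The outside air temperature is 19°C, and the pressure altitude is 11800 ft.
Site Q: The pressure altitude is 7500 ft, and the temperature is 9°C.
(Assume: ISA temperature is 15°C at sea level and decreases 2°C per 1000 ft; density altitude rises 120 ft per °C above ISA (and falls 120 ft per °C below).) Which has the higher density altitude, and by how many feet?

Site P: ISA temp = -8.6°C, deviation +27.6°C, DA = 11800 + 120 × 27.6 = 15112 ft.
Site Q: ISA temp = 0°C, deviation +9°C, DA = 7500 + 120 × 9 = 8580 ft.
Site P is higher by 15112 − 8580 = 6532 ft.

Site P by 6532 ft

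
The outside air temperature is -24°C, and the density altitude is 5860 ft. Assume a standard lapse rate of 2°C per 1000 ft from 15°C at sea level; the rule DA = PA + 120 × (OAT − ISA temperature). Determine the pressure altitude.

8500 ft

DA = PA + 120 × (OAT − (15 − 2·PA/1000)) = PA + 120·OAT − 1800 + 0.24·PA = 1.24·PA + 120·OAT − 1800.
So 1.24·PA = 5860 − 120 × (-24) + 1800 = 10540.
PA = 10540 / 1.24 = 8500 ft.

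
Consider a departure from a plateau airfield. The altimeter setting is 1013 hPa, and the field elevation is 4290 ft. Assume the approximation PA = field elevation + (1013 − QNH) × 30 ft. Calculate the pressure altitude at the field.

Pressure correction = (1013 − 1013) × 30 = 0 ft.
Pressure altitude = 4290 + (0) = 4290 ft.

4290 ft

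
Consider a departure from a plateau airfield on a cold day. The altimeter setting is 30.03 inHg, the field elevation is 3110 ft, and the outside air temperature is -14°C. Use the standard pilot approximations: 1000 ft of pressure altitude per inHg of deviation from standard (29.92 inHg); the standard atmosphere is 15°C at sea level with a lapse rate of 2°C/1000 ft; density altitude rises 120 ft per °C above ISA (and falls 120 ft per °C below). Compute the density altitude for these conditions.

240 ft

Pressure altitude = 3110 + (29.92 − 30.03) × 1000 = 3110 + (-110) = 3000 ft.
ISA temperature at 3000 ft = 15 − 2 × (3000/1000) = 9°C.
ISA deviation = -14 − 9 = -23°C.
Density altitude = 3000 + 120 × (-23) = 240 ft.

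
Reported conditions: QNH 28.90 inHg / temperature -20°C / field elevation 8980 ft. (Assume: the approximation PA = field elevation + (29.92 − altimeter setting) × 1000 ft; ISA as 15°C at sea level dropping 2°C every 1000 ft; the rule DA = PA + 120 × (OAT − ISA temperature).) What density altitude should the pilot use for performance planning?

Pressure altitude = 8980 + (29.92 − 28.90) × 1000 = 8980 + (+1020) = 10000 ft.
ISA temperature at 10000 ft = 15 − 2 × (10000/1000) = -5°C.
ISA deviation = -20 − (-5) = -15°C.
Density altitude = 10000 + 120 × (-15) = 8200 ft.

8200 ft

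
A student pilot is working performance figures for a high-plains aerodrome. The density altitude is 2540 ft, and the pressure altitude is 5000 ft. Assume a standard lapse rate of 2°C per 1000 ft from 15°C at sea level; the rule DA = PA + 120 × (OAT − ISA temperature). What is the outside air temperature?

-15.5°C

Density altitude − pressure altitude = 2540 − 5000 = -2460 ft.
At 120 ft/°C that is an ISA deviation of -2460/120 = -20.5°C.
ISA temperature at 5000 ft = 15 − 2 × (5000/1000) = 5°C.
OAT = ISA + deviation = 5 + (-20.5) = -15.5°C.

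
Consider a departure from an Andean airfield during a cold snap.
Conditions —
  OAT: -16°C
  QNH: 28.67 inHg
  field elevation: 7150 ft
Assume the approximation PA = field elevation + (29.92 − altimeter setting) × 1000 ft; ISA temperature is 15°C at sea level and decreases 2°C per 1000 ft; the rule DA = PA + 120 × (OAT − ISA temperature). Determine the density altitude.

Pressure altitude = 7150 + (29.92 − 28.67) × 1000 = 7150 + (+1250) = 8400 ft.
ISA temperature at 8400 ft = 15 − 2 × (8400/1000) = -1.8°C.
ISA deviation = -16 − (-1.8) = -14.2°C.
Density altitude = 8400 + 120 × (-14.2) = 6696 ft.

6696 ft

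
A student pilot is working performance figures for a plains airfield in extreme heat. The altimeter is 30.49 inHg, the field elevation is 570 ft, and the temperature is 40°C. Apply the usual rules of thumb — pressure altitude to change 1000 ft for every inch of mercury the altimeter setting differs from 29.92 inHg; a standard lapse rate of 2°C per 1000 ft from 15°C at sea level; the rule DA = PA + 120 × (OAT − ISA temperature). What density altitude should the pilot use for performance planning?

3000 ft

Pressure altitude = 570 + (29.92 − 30.49) × 1000 = 570 + (-570) = 0 ft.
ISA temperature at 0 ft = 15 − 2 × (0/1000) = 15°C.
ISA deviation = 40 − 15 = +25°C.
Density altitude = 0 + 120 × (25) = 3000 ft.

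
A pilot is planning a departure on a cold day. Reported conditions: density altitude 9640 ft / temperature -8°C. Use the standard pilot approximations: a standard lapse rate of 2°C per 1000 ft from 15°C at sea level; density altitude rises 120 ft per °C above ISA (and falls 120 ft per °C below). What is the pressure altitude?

DA = PA + 120 × (OAT − (15 − 2·PA/1000)) = PA + 120·OAT − 1800 + 0.24·PA = 1.24·PA + 120·OAT − 1800.
So 1.24·PA = 9640 − 120 × (-8) + 1800 = 12400.
PA = 12400 / 1.24 = 10000 ft.

10000 ft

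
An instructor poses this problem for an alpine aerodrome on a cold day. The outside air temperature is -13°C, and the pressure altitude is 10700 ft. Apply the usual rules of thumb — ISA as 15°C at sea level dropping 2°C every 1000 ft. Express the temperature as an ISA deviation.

ISA-6.6°C

ISA temperature at 10700 ft = 15 − 2 × (10700/1000) = -6.4°C.
Deviation = OAT − ISA = -13 − (-6.4) = -6.6°C.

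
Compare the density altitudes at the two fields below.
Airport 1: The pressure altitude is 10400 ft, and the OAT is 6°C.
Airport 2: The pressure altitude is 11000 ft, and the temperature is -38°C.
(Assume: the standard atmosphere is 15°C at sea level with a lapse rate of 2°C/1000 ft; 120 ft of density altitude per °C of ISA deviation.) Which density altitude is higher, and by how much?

Airport 1 by 4536 ft

Airport 1: ISA temp = -5.8°C, deviation +11.8°C, DA = 10400 + 120 × 11.8 = 11816 ft.
Airport 2: ISA temp = -7°C, deviation -31°C, DA = 11000 + 120 × (-31) = 7280 ft.
Airport 1 is higher by 11816 − 7280 = 4536 ft.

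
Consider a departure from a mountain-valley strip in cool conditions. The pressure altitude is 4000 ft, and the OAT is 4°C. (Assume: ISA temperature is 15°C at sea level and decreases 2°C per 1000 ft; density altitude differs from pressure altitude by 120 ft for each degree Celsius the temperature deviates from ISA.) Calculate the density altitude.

3640 ft

ISA temperature at 4000 ft = 15 − 2 × (4000/1000) = 7°C.
ISA deviation = 4 − 7 = -3°C.
Density altitude = 4000 + 120 × (-3) = 4000 + (-360) = 3640 ft.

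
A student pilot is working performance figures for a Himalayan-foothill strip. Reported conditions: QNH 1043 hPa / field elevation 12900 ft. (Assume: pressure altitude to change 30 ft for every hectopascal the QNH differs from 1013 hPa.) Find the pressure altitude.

12000 ft

Pressure correction = (1013 − 1043) × 30 = -900 ft.
Pressure altitude = 12900 + (-900) = 12000 ft.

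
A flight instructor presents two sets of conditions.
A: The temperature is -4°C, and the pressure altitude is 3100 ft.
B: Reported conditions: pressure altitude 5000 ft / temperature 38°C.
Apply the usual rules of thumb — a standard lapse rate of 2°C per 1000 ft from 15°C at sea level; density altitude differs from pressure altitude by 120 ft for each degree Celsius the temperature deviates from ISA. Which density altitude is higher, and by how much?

B by 7396 ft

A: ISA temp = 8.8°C, deviation -12.8°C, DA = 3100 + 120 × (-12.8) = 1564 ft.
B: ISA temp = 5°C, deviation +33°C, DA = 5000 + 120 × 33 = 8960 ft.
B is higher by 8960 − 1564 = 7396 ft.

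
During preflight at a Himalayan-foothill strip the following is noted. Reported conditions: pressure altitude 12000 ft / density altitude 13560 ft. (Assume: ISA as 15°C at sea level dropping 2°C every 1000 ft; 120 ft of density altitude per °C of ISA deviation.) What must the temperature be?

4°C

Density altitude − pressure altitude = 13560 − 12000 = +1560 ft.
At 120 ft/°C that is an ISA deviation of 1560/120 = +13°C.
ISA temperature at 12000 ft = 15 − 2 × (12000/1000) = -9°C.
OAT = ISA + deviation = -9 + (+13) = 4°C.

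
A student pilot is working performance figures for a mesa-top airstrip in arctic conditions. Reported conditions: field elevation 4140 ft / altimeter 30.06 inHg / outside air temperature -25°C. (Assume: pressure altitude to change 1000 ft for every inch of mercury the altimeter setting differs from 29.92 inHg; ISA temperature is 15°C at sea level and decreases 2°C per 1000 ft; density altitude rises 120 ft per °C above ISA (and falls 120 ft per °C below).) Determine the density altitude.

160 ft

Pressure altitude = 4140 + (29.92 − 30.06) × 1000 = 4140 + (-140) = 4000 ft.
ISA temperature at 4000 ft = 15 − 2 × (4000/1000) = 7°C.
ISA deviation = -25 − 7 = -32°C.
Density altitude = 4000 + 120 × (-32) = 160 ft.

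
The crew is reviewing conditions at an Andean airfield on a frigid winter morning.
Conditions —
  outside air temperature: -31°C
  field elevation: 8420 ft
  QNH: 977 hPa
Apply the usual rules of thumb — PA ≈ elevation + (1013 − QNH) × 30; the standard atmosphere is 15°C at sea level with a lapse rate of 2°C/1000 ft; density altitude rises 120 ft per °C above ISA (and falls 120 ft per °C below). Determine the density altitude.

Pressure altitude = 8420 + (1013 − 977) × 30 = 8420 + (+1080) = 9500 ft.
ISA temperature at 9500 ft = 15 − 2 × (9500/1000) = -4°C.
ISA deviation = -31 − (-4) = -27°C.
Density altitude = 9500 + 120 × (-27) = 6260 ft.

6260 ft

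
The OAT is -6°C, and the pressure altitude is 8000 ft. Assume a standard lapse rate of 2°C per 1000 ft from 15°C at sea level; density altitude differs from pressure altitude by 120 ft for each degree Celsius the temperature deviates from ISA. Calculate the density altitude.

ISA temperature at 8000 ft = 15 − 2 × (8000/1000) = -1°C.
ISA deviation = -6 − (-1) = -5°C.
Density altitude = 8000 + 120 × (-5) = 8000 + (-600) = 7400 ft.

7400 ft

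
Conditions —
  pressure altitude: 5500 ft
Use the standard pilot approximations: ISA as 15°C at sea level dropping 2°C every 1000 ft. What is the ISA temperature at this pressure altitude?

ISA temperature = 15 − 2 × (5500/1000) = 15 − 11 = 4°C.

4°C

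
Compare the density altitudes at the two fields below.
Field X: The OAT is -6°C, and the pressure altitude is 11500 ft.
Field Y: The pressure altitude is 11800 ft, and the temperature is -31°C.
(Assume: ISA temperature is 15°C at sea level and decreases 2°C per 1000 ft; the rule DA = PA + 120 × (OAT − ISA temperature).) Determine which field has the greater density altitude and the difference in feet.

Field X by 2628 ft

Field X: ISA temp = -8°C, deviation +2°C, DA = 11500 + 120 × 2 = 11740 ft.
Field Y: ISA temp = -8.6°C, deviation -22.4°C, DA = 11800 + 120 × (-22.4) = 9112 ft.
Field X is higher by 11740 − 9112 = 2628 ft.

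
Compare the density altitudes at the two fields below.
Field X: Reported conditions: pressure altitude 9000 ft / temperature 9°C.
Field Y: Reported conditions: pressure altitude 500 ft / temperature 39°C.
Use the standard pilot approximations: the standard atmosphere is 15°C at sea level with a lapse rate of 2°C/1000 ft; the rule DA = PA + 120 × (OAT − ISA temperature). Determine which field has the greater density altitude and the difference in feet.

Field X: ISA temp = -3°C, deviation +12°C, DA = 9000 + 120 × 12 = 10440 ft.
Field Y: ISA temp = 14°C, deviation +25°C, DA = 500 + 120 × 25 = 3500 ft.
Field X is higher by 10440 − 3500 = 6940 ft.

Field X by 6940 ft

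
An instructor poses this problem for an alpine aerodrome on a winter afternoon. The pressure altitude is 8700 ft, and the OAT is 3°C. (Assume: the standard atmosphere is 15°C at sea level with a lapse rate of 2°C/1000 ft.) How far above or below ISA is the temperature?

ISA temperature at 8700 ft = 15 − 2 × (8700/1000) = -2.4°C.
Deviation = OAT − ISA = 3 − (-2.4) = +5.4°C.

ISA+5.4°C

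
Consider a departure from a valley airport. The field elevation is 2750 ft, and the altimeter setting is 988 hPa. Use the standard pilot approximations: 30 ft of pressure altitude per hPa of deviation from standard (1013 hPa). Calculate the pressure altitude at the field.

3500 ft

Pressure correction = (1013 − 988) × 30 = +750 ft.
Pressure altitude = 2750 + (+750) = 3500 ft.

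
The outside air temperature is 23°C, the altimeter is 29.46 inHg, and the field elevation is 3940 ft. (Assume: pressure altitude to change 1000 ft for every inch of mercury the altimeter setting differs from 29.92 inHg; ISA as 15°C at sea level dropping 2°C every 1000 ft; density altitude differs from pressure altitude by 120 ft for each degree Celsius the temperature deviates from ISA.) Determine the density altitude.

6416 ft

Pressure altitude = 3940 + (29.92 − 29.46) × 1000 = 3940 + (+460) = 4400 ft.
ISA temperature at 4400 ft = 15 − 2 × (4400/1000) = 6.2°C.
ISA deviation = 23 − 6.2 = +16.8°C.
Density altitude = 4400 + 120 × (16.8) = 6416 ft.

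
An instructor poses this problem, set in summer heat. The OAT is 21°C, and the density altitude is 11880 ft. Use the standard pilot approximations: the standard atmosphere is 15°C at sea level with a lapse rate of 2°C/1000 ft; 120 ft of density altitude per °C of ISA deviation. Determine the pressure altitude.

DA = PA + 120 × (OAT − (15 − 2·PA/1000)) = PA + 120·OAT − 1800 + 0.24·PA = 1.24·PA + 120·OAT − 1800.
So 1.24·PA = 11880 − 120 × 21 + 1800 = 11160.
PA = 11160 / 1.24 = 9000 ft.

9000 ft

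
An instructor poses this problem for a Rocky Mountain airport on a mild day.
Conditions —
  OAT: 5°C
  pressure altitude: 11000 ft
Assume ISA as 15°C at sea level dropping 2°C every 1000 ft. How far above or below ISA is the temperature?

ISA+12°C

ISA temperature at 11000 ft = 15 − 2 × (11000/1000) = -7°C.
Deviation = OAT − ISA = 5 − (-7) = +12°C.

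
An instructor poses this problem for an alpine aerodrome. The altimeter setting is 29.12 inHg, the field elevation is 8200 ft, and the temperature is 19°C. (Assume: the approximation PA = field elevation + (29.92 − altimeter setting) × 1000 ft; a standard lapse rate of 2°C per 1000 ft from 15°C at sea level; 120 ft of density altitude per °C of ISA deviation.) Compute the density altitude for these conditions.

Pressure altitude = 8200 + (29.92 − 29.12) × 1000 = 8200 + (+800) = 9000 ft.
ISA temperature at 9000 ft = 15 − 2 × (9000/1000) = -3°C.
ISA deviation = 19 − (-3) = +22°C.
Density altitude = 9000 + 120 × (22) = 11640 ft.

11640 ft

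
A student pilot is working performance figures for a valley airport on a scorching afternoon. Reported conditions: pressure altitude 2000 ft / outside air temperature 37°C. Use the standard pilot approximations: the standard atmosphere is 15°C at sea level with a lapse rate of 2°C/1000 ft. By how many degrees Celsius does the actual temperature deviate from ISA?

ISA+26°C

ISA temperature at 2000 ft = 15 − 2 × (2000/1000) = 11°C.
Deviation = OAT − ISA = 37 − 11 = +26°C.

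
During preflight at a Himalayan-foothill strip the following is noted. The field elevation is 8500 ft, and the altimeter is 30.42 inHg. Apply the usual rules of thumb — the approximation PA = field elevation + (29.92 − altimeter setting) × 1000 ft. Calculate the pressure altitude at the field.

Pressure correction = (29.92 − 30.42) × 1000 = -500 ft.
Pressure altitude = 8500 + (-500) = 8000 ft.

8000 ft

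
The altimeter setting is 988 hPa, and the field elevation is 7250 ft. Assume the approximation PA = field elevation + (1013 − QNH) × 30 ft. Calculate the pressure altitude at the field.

8000 ft

Pressure correction = (1013 − 988) × 30 = +750 ft.
Pressure altitude = 7250 + (+750) = 8000 ft.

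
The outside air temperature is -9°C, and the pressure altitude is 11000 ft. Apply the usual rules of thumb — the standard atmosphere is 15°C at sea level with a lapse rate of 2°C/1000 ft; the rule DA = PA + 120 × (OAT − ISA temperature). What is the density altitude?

ISA temperature at 11000 ft = 15 − 2 × (11000/1000) = -7°C.
ISA deviation = -9 − (-7) = -2°C.
Density altitude = 11000 + 120 × (-2) = 11000 + (-240) = 10760 ft.

10760 ft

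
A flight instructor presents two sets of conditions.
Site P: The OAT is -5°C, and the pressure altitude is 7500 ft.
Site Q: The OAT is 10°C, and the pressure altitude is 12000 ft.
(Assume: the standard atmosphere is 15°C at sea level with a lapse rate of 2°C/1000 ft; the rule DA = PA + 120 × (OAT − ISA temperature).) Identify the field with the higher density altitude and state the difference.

Site P: ISA temp = 0°C, deviation -5°C, DA = 7500 + 120 × (-5) = 6900 ft.
Site Q: ISA temp = -9°C, deviation +19°C, DA = 12000 + 120 × 19 = 14280 ft.
Site Q is higher by 14280 − 6900 = 7380 ft.

Site Q by 7380 ft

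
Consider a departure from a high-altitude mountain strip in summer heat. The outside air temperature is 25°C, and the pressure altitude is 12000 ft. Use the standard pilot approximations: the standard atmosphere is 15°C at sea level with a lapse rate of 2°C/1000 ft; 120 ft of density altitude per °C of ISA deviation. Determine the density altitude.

16080 ft

ISA temperature at 12000 ft = 15 − 2 × (12000/1000) = -9°C.
ISA deviation = 25 − (-9) = +34°C.
Density altitude = 12000 + 120 × (34) = 12000 + (+4080) = 16080 ft.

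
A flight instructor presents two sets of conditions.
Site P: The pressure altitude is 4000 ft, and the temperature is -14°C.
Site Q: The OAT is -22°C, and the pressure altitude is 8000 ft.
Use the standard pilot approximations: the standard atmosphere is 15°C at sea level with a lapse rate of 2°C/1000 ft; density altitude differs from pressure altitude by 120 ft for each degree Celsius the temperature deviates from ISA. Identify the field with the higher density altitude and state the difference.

Site Q by 4000 ft

Site P: ISA temp = 7°C, deviation -21°C, DA = 4000 + 120 × (-21) = 1480 ft.
Site Q: ISA temp = -1°C, deviation -21°C, DA = 8000 + 120 × (-21) = 5480 ft.
Site Q is higher by 5480 − 1480 = 4000 ft.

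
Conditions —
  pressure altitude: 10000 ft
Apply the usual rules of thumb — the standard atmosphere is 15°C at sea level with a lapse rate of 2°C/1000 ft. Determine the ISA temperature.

-5°C

ISA temperature = 15 − 2 × (10000/1000) = 15 − 20 = -5°C.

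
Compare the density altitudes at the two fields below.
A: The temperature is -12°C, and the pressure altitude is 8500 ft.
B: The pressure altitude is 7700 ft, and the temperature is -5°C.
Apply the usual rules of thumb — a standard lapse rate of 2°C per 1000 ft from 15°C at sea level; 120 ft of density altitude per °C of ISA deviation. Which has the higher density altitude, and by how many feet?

A by 152 ft

A: ISA temp = -2°C, deviation -10°C, DA = 8500 + 120 × (-10) = 7300 ft.
B: ISA temp = -0.4°C, deviation -4.6°C, DA = 7700 + 120 × (-4.6) = 7148 ft.
A is higher by 7300 − 7148 = 152 ft.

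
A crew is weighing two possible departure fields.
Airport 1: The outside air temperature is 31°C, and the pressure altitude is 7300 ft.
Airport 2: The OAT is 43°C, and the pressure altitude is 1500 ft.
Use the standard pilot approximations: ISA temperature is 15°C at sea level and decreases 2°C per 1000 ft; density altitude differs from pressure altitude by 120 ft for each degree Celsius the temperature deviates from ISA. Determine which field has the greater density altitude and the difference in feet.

Airport 1: ISA temp = 0.4°C, deviation +30.6°C, DA = 7300 + 120 × 30.6 = 10972 ft.
Airport 2: ISA temp = 12°C, deviation +31°C, DA = 1500 + 120 × 31 = 5220 ft.
Airport 1 is higher by 10972 − 5220 = 5752 ft.

Airport 1 by 5752 ft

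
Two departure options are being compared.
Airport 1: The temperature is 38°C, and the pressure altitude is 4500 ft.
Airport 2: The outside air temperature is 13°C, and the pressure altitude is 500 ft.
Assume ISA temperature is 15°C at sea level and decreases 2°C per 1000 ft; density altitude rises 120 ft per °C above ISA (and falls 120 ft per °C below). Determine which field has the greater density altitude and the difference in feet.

Airport 1 by 7960 ft

Airport 1: ISA temp = 6°C, deviation +32°C, DA = 4500 + 120 × 32 = 8340 ft.
Airport 2: ISA temp = 14°C, deviation -1°C, DA = 500 + 120 × (-1) = 380 ft.
Airport 1 is higher by 8340 − 380 = 7960 ft.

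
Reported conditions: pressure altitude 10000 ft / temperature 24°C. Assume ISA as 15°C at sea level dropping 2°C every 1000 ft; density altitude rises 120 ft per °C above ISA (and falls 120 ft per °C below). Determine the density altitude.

13480 ft

ISA temperature at 10000 ft = 15 − 2 × (10000/1000) = -5°C.
ISA deviation = 24 − (-5) = +29°C.
Density altitude = 10000 + 120 × (29) = 10000 + (+3480) = 13480 ft.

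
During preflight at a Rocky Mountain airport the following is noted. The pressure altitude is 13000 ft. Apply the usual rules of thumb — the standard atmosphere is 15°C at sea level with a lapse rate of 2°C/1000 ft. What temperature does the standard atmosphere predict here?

-11°C

ISA temperature = 15 − 2 × (13000/1000) = 15 − 26 = -11°C.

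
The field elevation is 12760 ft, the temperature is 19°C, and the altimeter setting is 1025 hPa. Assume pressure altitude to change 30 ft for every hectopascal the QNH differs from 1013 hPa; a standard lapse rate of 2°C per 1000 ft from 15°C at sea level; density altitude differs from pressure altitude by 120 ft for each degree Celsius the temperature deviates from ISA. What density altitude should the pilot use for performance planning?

15856 ft

Pressure altitude = 12760 + (1013 − 1025) × 30 = 12760 + (-360) = 12400 ft.
ISA temperature at 12400 ft = 15 − 2 × (12400/1000) = -9.8°C.
ISA deviation = 19 − (-9.8) = +28.8°C.
Density altitude = 12400 + 120 × (28.8) = 15856 ft.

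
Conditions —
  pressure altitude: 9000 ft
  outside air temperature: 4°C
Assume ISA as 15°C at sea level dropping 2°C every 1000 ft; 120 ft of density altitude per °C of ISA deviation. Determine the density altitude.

9840 ft

ISA temperature at 9000 ft = 15 − 2 × (9000/1000) = -3°C.
ISA deviation = 4 − (-3) = +7°C.
Density altitude = 9000 + 120 × (7) = 9000 + (+840) = 9840 ft.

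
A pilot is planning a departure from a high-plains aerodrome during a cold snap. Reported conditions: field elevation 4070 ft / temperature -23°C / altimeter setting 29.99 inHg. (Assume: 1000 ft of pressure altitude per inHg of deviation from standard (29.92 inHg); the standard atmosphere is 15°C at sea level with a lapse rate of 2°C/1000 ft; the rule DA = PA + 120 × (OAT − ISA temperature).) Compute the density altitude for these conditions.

Pressure altitude = 4070 + (29.92 − 29.99) × 1000 = 4070 + (-70) = 4000 ft.
ISA temperature at 4000 ft = 15 − 2 × (4000/1000) = 7°C.
ISA deviation = -23 − 7 = -30°C.
Density altitude = 4000 + 120 × (-30) = 400 ft.

400 ft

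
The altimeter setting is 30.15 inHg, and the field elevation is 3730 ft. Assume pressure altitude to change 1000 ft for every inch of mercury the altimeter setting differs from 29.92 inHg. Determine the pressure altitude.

3500 ft

Pressure correction = (29.92 − 30.15) × 1000 = -230 ft.
Pressure altitude = 3730 + (-230) = 3500 ft.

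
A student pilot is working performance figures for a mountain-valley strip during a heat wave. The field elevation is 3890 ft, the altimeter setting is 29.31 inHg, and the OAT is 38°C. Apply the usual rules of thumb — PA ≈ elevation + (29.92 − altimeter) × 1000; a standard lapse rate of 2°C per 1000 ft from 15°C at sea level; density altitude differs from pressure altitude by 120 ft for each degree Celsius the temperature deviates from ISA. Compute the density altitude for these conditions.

8340 ft

Pressure altitude = 3890 + (29.92 − 29.31) × 1000 = 3890 + (+610) = 4500 ft.
ISA temperature at 4500 ft = 15 − 2 × (4500/1000) = 6°C.
ISA deviation = 38 − 6 = +32°C.
Density altitude = 4500 + 120 × (32) = 8340 ft.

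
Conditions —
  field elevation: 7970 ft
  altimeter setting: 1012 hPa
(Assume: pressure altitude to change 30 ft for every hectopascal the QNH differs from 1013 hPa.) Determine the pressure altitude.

Pressure correction = (1013 − 1012) × 30 = +30 ft.
Pressure altitude = 7970 + (+30) = 8000 ft.

8000 ft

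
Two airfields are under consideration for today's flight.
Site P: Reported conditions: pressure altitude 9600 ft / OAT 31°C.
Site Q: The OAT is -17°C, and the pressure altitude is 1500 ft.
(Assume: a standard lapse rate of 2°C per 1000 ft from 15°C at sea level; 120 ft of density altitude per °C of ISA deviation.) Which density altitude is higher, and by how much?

Site P: ISA temp = -4.2°C, deviation +35.2°C, DA = 9600 + 120 × 35.2 = 13824 ft.
Site Q: ISA temp = 12°C, deviation -29°C, DA = 1500 + 120 × (-29) = -1980 ft.
Site P is higher by 13824 − (-1980) = 15804 ft.

Site P by 15804 ft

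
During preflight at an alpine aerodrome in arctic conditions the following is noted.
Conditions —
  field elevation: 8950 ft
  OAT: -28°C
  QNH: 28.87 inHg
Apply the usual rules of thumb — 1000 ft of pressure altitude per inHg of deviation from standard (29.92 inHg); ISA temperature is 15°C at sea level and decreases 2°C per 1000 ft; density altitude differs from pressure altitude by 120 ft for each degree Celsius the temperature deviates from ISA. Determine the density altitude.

7240 ft

Pressure altitude = 8950 + (29.92 − 28.87) × 1000 = 8950 + (+1050) = 10000 ft.
ISA temperature at 10000 ft = 15 − 2 × (10000/1000) = -5°C.
ISA deviation = -28 − (-5) = -23°C.
Density altitude = 10000 + 120 × (-23) = 7240 ft.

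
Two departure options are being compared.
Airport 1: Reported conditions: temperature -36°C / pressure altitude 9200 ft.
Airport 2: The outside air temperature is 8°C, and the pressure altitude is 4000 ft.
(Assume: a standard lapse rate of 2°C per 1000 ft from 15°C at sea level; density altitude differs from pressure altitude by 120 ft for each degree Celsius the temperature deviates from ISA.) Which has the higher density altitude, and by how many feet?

Airport 1: ISA temp = -3.4°C, deviation -32.6°C, DA = 9200 + 120 × (-32.6) = 5288 ft.
Airport 2: ISA temp = 7°C, deviation +1°C, DA = 4000 + 120 × 1 = 4120 ft.
Airport 1 is higher by 5288 − 4120 = 1168 ft.

Airport 1 by 1168 ft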